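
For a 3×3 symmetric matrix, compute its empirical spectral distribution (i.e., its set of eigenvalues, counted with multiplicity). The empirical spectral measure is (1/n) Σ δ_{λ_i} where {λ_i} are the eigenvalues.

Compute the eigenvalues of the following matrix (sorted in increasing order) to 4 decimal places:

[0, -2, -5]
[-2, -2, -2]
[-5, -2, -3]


Since M is real symmetric, all three eigenvalues are real; they are the roots of det(λI − M) = λ³ − (tr M) λ² + s λ − det M, where s is the sum of the principal 2×2 minors.
tr M = 0 + (-2) + (-3) = -5.
s = (0·(-2) − (-2)²) + (0·(-3) − (-5)²) + ((-2)·(-3) − (-2)²) = -4 + (-25) + 2 = -27.
det M (expand along row 1) = 0·2 − (-2)·(-4) + (-5)·(-6) = 22.
Characteristic polynomial: λ³ + 5λ² − 27λ − 22 = 0.
Substitute λ = y + (tr M)/3 = y − 1.666667 to remove the quadratic term: y³ + p·y + q = 0 with p = s − (tr M)²/3 = -35.333333 and q = −2(tr M)³/27 + (tr M)·s/3 − det M = 32.259259.
Three real roots ⇒ use the trigonometric (Viète) form: r = 2√(−p/3) = 6.863753, φ = arccos(3q/(p·r)) = arccos(-0.399052) = 1.981279 rad.
y_k = r·cos(φ/3 − 2πk/3) for k = 0, 1, 2 gives y = 5.420517, 0.936223, -6.356740.
λ_k = y_k − 1.666667 gives λ = 3.7539, -0.7304, -8.0234 (check: the sum is -5.0000 = tr M).

Eigenvalues sorted in increasing order: [-8.0234, -0.7304, 3.7539].


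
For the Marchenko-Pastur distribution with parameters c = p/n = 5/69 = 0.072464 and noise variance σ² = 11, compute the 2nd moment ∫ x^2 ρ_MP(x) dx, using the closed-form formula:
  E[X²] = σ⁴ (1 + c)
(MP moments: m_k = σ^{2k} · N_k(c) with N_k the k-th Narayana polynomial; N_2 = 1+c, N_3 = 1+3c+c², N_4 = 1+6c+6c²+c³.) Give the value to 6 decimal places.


E[X²] = σ⁴ (1 + c) (second MP moment). With σ² = 11 (so σ⁴ = 121) and c = 5/69 = 0.072464: E[X²] = 121 · (1 + 0.072464) = 121 · 1.072464.

So E[X^2] = 129.768116.


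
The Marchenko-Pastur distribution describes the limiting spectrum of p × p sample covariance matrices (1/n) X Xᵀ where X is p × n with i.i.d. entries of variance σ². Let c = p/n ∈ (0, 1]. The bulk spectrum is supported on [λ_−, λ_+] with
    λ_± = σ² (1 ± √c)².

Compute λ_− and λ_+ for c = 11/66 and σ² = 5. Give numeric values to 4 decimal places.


c = 11/66 = 0.166667; √c = 0.408248.
λ_− = σ² (1 − √c)² = 5 · (1 − 0.408248)² = 5 · (0.591752)² = 1.750850.
λ_+ = σ² (1 + √c)² = 5 · (1 + 0.408248)² = 5 · (1.408248)² = 9.915816.

Rounded to 4 decimal places: λ_− ≈ 1.7509, λ_+ ≈ 9.9158.


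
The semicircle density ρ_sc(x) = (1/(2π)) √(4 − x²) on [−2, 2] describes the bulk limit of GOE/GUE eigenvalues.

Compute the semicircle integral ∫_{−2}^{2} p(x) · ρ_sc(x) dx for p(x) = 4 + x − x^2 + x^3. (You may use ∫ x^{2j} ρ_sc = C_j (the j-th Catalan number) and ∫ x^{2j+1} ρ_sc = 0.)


Write p(x) = Σ a_i x^i, split into monomials and integrate each against ρ_sc separately.
Using ∫ x^{2j} ρ_sc = C_j = (1/(j+1)) C(2j, j) (Catalan numbers) and ∫ x^{2j+1} ρ_sc = 0 (odd monomials vanish by symmetry):
  i = 0 (even): a_0 · C_{0} = 4 · 1 = 4
  i = 1 (odd): ∫ x^1 ρ_sc = 0 (vanishes)
  i = 2 (even): a_2 · C_{1} = -1 · 1 = -1
  i = 3 (odd): ∫ x^3 ρ_sc = 0 (vanishes)

Summing the contributions: ∫_{−2}^{2} p(x) ρ_sc(x) dx = 4 + (-1) = 3.


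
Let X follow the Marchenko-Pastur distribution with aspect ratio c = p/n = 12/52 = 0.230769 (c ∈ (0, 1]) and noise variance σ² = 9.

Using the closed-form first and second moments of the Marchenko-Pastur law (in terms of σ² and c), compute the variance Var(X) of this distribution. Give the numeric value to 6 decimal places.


Recall the MP moments m_1 = E[X] = σ² and m_2 = E[X²] = σ⁴ (1 + c).
m_1 = E[X] = σ² = 9, so m_1² = 81.
m_2 = E[X²] = σ⁴ (1 + c) = 81 · (1 + 0.230769) = 81 · 1.230769 = 99.692308.
(Note m_2 − m_1² simplifies to c · σ⁴ = 0.230769 · 81.)

Var(X) = m_2 − m_1² = 99.692308 − 81 = 18.692308.


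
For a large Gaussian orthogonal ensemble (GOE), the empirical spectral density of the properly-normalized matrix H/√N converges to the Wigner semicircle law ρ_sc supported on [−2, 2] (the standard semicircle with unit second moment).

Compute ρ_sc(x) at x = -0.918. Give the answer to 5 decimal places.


ρ_sc(x) = (1/(2π)) √(4 − x²). With x = -0.918:
  4 − x² = 4 − (-0.918)² = 4 − 0.842724 = 3.157276.
  √(4 − x²) = 1.776873.
  1/(2π) = 0.159155.
  ρ_sc(-0.918) = 0.159155 · 1.776873 = 0.282798.

Rounded to 5 decimal places: ρ_sc(-0.918) ≈ 0.28280.


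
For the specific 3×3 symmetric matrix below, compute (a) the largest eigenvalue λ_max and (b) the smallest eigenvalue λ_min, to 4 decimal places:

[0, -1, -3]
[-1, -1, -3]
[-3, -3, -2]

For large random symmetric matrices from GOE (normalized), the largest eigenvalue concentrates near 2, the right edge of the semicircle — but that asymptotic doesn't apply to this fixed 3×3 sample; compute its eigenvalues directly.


Since M is real symmetric, all three eigenvalues are real; they are the roots of det(λI − M) = λ³ − (tr M) λ² + s λ − det M, where s is the sum of the principal 2×2 minors.
tr M = 0 + (-1) + (-2) = -3.
s = (0·(-1) − (-1)²) + (0·(-2) − (-3)²) + ((-1)·(-2) − (-3)²) = -1 + (-9) + (-7) = -17.
det M (expand along row 1) = 0·(-7) − (-1)·(-7) + (-3)·0 = -7.
Characteristic polynomial: λ³ + 3λ² − 17λ + 7 = 0.
Substitute λ = y + (tr M)/3 = y − 1.000000 to remove the quadratic term: y³ + p·y + q = 0 with p = s − (tr M)²/3 = -20.000000 and q = −2(tr M)³/27 + (tr M)·s/3 − det M = 26.000000.
Three real roots ⇒ use the trigonometric (Viète) form: r = 2√(−p/3) = 5.163978, φ = arccos(3q/(p·r)) = arccos(-0.755232) = 2.426804 rad.
y_k = r·cos(φ/3 − 2πk/3) for k = 0, 1, 2 gives y = 3.564537, 1.453555, -5.018092.
λ_k = y_k − 1.000000 gives λ = 2.5645, 0.4536, -6.0181 (check: the sum is -3.0000 = tr M).

Hence λ_max = 2.5645 and λ_min = -6.0181.


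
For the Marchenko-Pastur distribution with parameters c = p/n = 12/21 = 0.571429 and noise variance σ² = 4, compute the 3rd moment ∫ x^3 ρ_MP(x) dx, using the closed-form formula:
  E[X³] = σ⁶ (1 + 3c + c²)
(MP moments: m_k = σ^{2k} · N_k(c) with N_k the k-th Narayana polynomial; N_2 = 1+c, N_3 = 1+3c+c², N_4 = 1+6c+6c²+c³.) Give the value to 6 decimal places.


E[X³] = σ⁶ (1 + 3c + c²) (third MP moment). With σ² = 4 (so σ⁶ = 64) and c = 12/21 = 0.571429: E[X³] = 64 · (1 + 3·0.571429 + (0.571429)²) = 64 · 3.040816.

So E[X^3] = 194.612245.


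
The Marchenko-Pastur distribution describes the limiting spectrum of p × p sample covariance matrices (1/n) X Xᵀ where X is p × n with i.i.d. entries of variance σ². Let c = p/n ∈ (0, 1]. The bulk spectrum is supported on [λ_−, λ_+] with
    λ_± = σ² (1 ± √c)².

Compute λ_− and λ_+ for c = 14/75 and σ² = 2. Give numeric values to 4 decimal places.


c = 14/75 = 0.186667; √c = 0.432049.
λ_− = σ² (1 − √c)² = 2 · (1 − 0.432049)² = 2 · (0.567951)² = 0.645136.
λ_+ = σ² (1 + √c)² = 2 · (1 + 0.432049)² = 2 · (1.432049)² = 4.101531.

Rounded to 4 decimal places: λ_− ≈ 0.6451, λ_+ ≈ 4.1015.


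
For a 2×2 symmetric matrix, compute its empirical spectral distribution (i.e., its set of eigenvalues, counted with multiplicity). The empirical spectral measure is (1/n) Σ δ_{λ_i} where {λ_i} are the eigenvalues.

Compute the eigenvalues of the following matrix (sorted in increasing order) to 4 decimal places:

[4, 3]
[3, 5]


Since M is real symmetric, both eigenvalues are real; they are the roots of det(λI − M) = λ² − (tr M) λ + det M.
tr M = 4 + 5 = 9.
det M = 4·5 − 3² = 20 − 9 = 11.
Characteristic polynomial: λ² − 9λ + 11 = 0.
Discriminant Δ = (tr M)² − 4·det M = 81 − 44 = 37; √Δ = 6.082763.
λ = (tr M ± √Δ)/2 = (9 ± 6.082763)/2, giving (tr M − √Δ)/2 = 1.4586 and (tr M + √Δ)/2 = 7.5414.

Eigenvalues sorted in increasing order: [1.4586, 7.5414].


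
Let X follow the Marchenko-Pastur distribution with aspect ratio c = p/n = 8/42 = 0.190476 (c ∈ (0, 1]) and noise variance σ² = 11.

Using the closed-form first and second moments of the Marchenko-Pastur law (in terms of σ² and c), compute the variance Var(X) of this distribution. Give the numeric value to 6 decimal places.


Recall the MP moments m_1 = E[X] = σ² and m_2 = E[X²] = σ⁴ (1 + c).
m_1 = E[X] = σ² = 11, so m_1² = 121.
m_2 = E[X²] = σ⁴ (1 + c) = 121 · (1 + 0.190476) = 121 · 1.190476 = 144.047619.
(Note m_2 − m_1² simplifies to c · σ⁴ = 0.190476 · 121.)

Var(X) = m_2 − m_1² = 144.047619 − 121 = 23.047619.


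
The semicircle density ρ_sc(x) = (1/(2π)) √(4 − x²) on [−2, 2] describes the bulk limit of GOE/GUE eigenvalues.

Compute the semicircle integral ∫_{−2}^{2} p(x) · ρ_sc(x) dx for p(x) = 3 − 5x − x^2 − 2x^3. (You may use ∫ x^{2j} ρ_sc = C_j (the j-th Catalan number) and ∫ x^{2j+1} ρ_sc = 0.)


Write p(x) = Σ a_i x^i, split into monomials and integrate each against ρ_sc separately.
Using ∫ x^{2j} ρ_sc = C_j = (1/(j+1)) C(2j, j) (Catalan numbers) and ∫ x^{2j+1} ρ_sc = 0 (odd monomials vanish by symmetry):
  i = 0 (even): a_0 · C_{0} = 3 · 1 = 3
  i = 1 (odd): ∫ x^1 ρ_sc = 0 (vanishes)
  i = 2 (even): a_2 · C_{1} = -1 · 1 = -1
  i = 3 (odd): ∫ x^3 ρ_sc = 0 (vanishes)

Summing the contributions: ∫_{−2}^{2} p(x) ρ_sc(x) dx = 3 + (-1) = 2.


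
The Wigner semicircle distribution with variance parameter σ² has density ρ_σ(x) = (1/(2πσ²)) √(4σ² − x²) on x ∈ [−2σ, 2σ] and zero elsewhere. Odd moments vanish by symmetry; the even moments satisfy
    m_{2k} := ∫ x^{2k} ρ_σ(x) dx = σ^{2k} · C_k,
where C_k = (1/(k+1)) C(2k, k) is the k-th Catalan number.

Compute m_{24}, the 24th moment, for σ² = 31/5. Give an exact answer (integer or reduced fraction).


By the scaled semicircle moment identity, m_{2k} = σ^{2k} · C_k with k = 12.
C_12 = (1/(k+1)) · C(2k, k) = (1/13) · C(24, 12) = (1/13) · 2704156 = 208012.
σ^{2k} = (σ²)^k = (31/5)^12 = 787662783788549761/244140625.

Therefore m_{24} = σ^{24} · C_12 = (787662783788549761/244140625) · 208012 = 163843310981423812885132/244140625.


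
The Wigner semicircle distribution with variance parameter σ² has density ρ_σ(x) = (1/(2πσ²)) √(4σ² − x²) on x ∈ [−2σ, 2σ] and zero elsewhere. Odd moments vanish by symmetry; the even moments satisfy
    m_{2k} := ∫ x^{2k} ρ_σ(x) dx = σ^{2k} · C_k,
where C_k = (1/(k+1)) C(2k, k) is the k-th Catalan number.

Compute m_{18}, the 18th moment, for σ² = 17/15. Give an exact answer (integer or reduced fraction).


By the scaled semicircle moment identity, m_{2k} = σ^{2k} · C_k with k = 9.
C_9 = (1/(k+1)) · C(2k, k) = (1/10) · C(18, 9) = (1/10) · 48620 = 4862.
σ^{2k} = (σ²)^k = (17/15)^9 = 118587876497/38443359375.

Therefore m_{18} = σ^{18} · C_9 = (118587876497/38443359375) · 4862 = 576574255528414/38443359375.


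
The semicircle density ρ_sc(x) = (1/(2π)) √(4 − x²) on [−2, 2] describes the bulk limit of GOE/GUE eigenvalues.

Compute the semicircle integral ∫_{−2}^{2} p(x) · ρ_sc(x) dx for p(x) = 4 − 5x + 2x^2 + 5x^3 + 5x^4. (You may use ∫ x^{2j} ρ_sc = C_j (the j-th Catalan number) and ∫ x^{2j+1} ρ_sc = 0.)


Write p(x) = Σ a_i x^i, split into monomials and integrate each against ρ_sc separately.
Using ∫ x^{2j} ρ_sc = C_j = (1/(j+1)) C(2j, j) (Catalan numbers) and ∫ x^{2j+1} ρ_sc = 0 (odd monomials vanish by symmetry):
  i = 0 (even): a_0 · C_{0} = 4 · 1 = 4
  i = 1 (odd): ∫ x^1 ρ_sc = 0 (vanishes)
  i = 2 (even): a_2 · C_{1} = 2 · 1 = 2
  i = 3 (odd): ∫ x^3 ρ_sc = 0 (vanishes)
  i = 4 (even): a_4 · C_{2} = 5 · 2 = 10

Summing the contributions: ∫_{−2}^{2} p(x) ρ_sc(x) dx = 4 + 2 + 10 = 16.


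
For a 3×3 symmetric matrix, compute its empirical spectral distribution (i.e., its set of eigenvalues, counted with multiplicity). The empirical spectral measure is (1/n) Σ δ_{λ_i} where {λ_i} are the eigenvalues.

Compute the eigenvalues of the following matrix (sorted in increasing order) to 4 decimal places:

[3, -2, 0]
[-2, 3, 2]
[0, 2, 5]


Since M is real symmetric, all three eigenvalues are real; they are the roots of det(λI − M) = λ³ − (tr M) λ² + s λ − det M, where s is the sum of the principal 2×2 minors.
tr M = 3 + 3 + 5 = 11.
s = (3·3 − (-2)²) + (3·5 − 0²) + (3·5 − 2²) = 5 + 15 + 11 = 31.
det M (expand along row 1) = 3·11 − (-2)·(-10) + 0·(-4) = 13.
Characteristic polynomial: λ³ − 11λ² + 31λ − 13 = 0.
Substitute λ = y + (tr M)/3 = y + 3.666667 to remove the quadratic term: y³ + p·y + q = 0 with p = s − (tr M)²/3 = -9.333333 and q = −2(tr M)³/27 + (tr M)·s/3 − det M = 2.074074.
Three real roots ⇒ use the trigonometric (Viète) form: r = 2√(−p/3) = 3.527668, φ = arccos(3q/(p·r)) = arccos(-0.188982) = 1.760922 rad.
y_k = r·cos(φ/3 − 2πk/3) for k = 0, 1, 2 gives y = 2.937209, 0.223417, -3.160626.
λ_k = y_k + 3.666667 gives λ = 6.6039, 3.8901, 0.5060 (check: the sum is 11.0000 = tr M).

Eigenvalues sorted in increasing order: [0.5060, 3.8901, 6.6039].


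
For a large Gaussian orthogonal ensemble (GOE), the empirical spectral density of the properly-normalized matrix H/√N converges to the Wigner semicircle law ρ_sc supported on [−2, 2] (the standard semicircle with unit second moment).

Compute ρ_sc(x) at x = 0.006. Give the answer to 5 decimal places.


ρ_sc(x) = (1/(2π)) √(4 − x²). With x = 0.006:
  4 − x² = 4 − (0.006)² = 4 − 0.000036 = 3.999964.
  √(4 − x²) = 1.999991.
  1/(2π) = 0.159155.
  ρ_sc(0.006) = 0.159155 · 1.999991 = 0.318308.

Rounded to 5 decimal places: ρ_sc(0.006) ≈ 0.31831.


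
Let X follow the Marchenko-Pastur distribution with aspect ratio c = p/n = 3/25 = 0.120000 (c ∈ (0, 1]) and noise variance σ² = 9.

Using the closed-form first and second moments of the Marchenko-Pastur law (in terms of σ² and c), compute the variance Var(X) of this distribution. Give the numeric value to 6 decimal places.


Recall the MP moments m_1 = E[X] = σ² and m_2 = E[X²] = σ⁴ (1 + c).
m_1 = E[X] = σ² = 9, so m_1² = 81.
m_2 = E[X²] = σ⁴ (1 + c) = 81 · (1 + 0.120000) = 81 · 1.120000 = 90.720000.
(Note m_2 − m_1² simplifies to c · σ⁴ = 0.120000 · 81.)

Var(X) = m_2 − m_1² = 90.720000 − 81 = 9.720000.


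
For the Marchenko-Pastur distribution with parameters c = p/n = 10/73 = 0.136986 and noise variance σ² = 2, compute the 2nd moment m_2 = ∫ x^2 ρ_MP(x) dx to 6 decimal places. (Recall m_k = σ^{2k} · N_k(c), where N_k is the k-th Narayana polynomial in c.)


E[X²] = σ⁴ (1 + c) (second MP moment). With σ² = 2 (so σ⁴ = 4) and c = 10/73 = 0.136986: E[X²] = 4 · (1 + 0.136986) = 4 · 1.136986.

So E[X^2] = 4.547945.


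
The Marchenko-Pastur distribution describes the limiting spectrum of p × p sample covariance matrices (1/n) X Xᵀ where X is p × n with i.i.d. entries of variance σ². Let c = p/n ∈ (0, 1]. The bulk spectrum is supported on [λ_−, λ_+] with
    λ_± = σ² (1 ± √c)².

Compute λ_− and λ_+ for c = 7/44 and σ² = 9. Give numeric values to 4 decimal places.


c = 7/44 = 0.159091; √c = 0.398862.
λ_− = σ² (1 − √c)² = 9 · (1 − 0.398862)² = 9 · (0.601138)² = 3.252302.
λ_+ = σ² (1 + √c)² = 9 · (1 + 0.398862)² = 9 · (1.398862)² = 17.611334.

Rounded to 4 decimal places: λ_− ≈ 3.2523, λ_+ ≈ 17.6113.


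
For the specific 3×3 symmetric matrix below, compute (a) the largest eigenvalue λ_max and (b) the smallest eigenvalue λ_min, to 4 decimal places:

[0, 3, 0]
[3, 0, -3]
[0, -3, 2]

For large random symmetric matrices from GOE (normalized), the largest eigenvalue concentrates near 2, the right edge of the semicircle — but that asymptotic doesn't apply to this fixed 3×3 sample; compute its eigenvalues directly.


Since M is real symmetric, all three eigenvalues are real; they are the roots of det(λI − M) = λ³ − (tr M) λ² + s λ − det M, where s is the sum of the principal 2×2 minors.
tr M = 0 + 0 + 2 = 2.
s = (0·0 − 3²) + (0·2 − 0²) + (0·2 − (-3)²) = -9 + 0 + (-9) = -18.
det M (expand along row 1) = 0·(-9) − 3·6 + 0·(-9) = -18.
Characteristic polynomial: λ³ − 2λ² − 18λ + 18 = 0.
Substitute λ = y + (tr M)/3 = y + 0.666667 to remove the quadratic term: y³ + p·y + q = 0 with p = s − (tr M)²/3 = -19.333333 and q = −2(tr M)³/27 + (tr M)·s/3 − det M = 5.407407.
Three real roots ⇒ use the trigonometric (Viète) form: r = 2√(−p/3) = 5.077182, φ = arccos(3q/(p·r)) = arccos(-0.165265) = 1.736823 rad.
y_k = r·cos(φ/3 − 2πk/3) for k = 0, 1, 2 gives y = 4.249817, 0.280839, -4.530657.
λ_k = y_k + 0.666667 gives λ = 4.9165, 0.9475, -3.8640 (check: the sum is 2.0000 = tr M).

Hence λ_max = 4.9165 and λ_min = -3.8640.


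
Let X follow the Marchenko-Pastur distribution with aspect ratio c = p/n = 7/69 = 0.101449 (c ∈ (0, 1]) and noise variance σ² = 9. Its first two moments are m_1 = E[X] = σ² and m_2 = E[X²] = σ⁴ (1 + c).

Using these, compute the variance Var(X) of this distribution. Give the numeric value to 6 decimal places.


m_1 = E[X] = σ² = 9, so m_1² = 81.
m_2 = E[X²] = σ⁴ (1 + c) = 81 · (1 + 0.101449) = 81 · 1.101449 = 89.217391.
(Note m_2 − m_1² simplifies to c · σ⁴ = 0.101449 · 81.)

Var(X) = m_2 − m_1² = 89.217391 − 81 = 8.217391.


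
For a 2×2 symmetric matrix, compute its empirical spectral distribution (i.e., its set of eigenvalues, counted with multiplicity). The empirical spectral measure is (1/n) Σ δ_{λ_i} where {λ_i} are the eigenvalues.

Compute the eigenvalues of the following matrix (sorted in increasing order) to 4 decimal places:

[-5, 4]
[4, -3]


Since M is real symmetric, both eigenvalues are real; they are the roots of det(λI − M) = λ² − (tr M) λ + det M.
tr M = -5 + (-3) = -8.
det M = (-5)·(-3) − 4² = 15 − 16 = -1.
Characteristic polynomial: λ² + 8λ − 1 = 0.
Discriminant Δ = (tr M)² − 4·det M = 64 − (-4) = 68; √Δ = 8.246211.
λ = (tr M ± √Δ)/2 = (-8 ± 8.246211)/2, giving (tr M − √Δ)/2 = -8.1231 and (tr M + √Δ)/2 = 0.1231.

Eigenvalues sorted in increasing order: [-8.1231, 0.1231].


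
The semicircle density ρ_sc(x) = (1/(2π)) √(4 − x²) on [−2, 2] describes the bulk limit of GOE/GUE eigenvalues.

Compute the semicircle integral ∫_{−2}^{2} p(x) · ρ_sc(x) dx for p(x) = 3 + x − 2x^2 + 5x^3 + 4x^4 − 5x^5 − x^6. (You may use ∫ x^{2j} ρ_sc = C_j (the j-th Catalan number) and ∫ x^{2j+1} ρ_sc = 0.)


Write p(x) = Σ a_i x^i, split into monomials and integrate each against ρ_sc separately.
Using ∫ x^{2j} ρ_sc = C_j = (1/(j+1)) C(2j, j) (Catalan numbers) and ∫ x^{2j+1} ρ_sc = 0 (odd monomials vanish by symmetry):
  i = 0 (even): a_0 · C_{0} = 3 · 1 = 3
  i = 1 (odd): ∫ x^1 ρ_sc = 0 (vanishes)
  i = 2 (even): a_2 · C_{1} = -2 · 1 = -2
  i = 3 (odd): ∫ x^3 ρ_sc = 0 (vanishes)
  i = 4 (even): a_4 · C_{2} = 4 · 2 = 8
  i = 5 (odd): ∫ x^5 ρ_sc = 0 (vanishes)
  i = 6 (even): a_6 · C_{3} = -1 · 5 = -5

Summing the contributions: ∫_{−2}^{2} p(x) ρ_sc(x) dx = 3 + (-2) + 8 + (-5) = 4.


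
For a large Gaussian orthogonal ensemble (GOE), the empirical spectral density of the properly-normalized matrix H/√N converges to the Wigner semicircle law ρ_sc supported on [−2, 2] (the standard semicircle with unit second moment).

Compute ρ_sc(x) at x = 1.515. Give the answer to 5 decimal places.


ρ_sc(x) = (1/(2π)) √(4 − x²). With x = 1.515:
  4 − x² = 4 − (1.515)² = 4 − 2.295225 = 1.704775.
  √(4 − x²) = 1.305670.
  1/(2π) = 0.159155.
  ρ_sc(1.515) = 0.159155 · 1.305670 = 0.207804.

Rounded to 5 decimal places: ρ_sc(1.515) ≈ 0.20780.


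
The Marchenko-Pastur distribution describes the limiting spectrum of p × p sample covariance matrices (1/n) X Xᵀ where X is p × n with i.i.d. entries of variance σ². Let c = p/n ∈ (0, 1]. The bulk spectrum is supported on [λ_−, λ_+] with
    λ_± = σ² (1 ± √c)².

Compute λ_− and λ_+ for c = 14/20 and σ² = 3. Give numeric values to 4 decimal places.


c = 14/20 = 0.700000; √c = 0.836660.
λ_− = σ² (1 − √c)² = 3 · (1 − 0.836660)² = 3 · (0.163340)² = 0.080040.
λ_+ = σ² (1 + √c)² = 3 · (1 + 0.836660)² = 3 · (1.836660)² = 10.119960.

Rounded to 4 decimal places: λ_− ≈ 0.0800, λ_+ ≈ 10.1200.


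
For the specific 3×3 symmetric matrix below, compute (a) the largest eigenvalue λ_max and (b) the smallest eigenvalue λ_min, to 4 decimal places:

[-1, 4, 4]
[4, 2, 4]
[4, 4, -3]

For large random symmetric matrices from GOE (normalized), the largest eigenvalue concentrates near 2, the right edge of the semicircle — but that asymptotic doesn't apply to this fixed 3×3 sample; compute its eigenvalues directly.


Since M is real symmetric, all three eigenvalues are real; they are the roots of det(λI − M) = λ³ − (tr M) λ² + s λ − det M, where s is the sum of the principal 2×2 minors.
tr M = -1 + 2 + (-3) = -2.
s = ((-1)·2 − 4²) + ((-1)·(-3) − 4²) + (2·(-3) − 4²) = -18 + (-13) + (-22) = -53.
det M (expand along row 1) = (-1)·(-22) − 4·(-28) + 4·8 = 166.
Characteristic polynomial: λ³ + 2λ² − 53λ − 166 = 0.
Substitute λ = y + (tr M)/3 = y − 0.666667 to remove the quadratic term: y³ + p·y + q = 0 with p = s − (tr M)²/3 = -54.333333 and q = −2(tr M)³/27 + (tr M)·s/3 − det M = -130.074074.
Three real roots ⇒ use the trigonometric (Viète) form: r = 2√(−p/3) = 8.511430, φ = arccos(3q/(p·r)) = arccos(0.843807) = 0.566458 rad.
y_k = r·cos(φ/3 − 2πk/3) for k = 0, 1, 2 gives y = 8.360152, -2.796522, -5.563630.
λ_k = y_k − 0.666667 gives λ = 7.6935, -3.4632, -6.2303 (check: the sum is -2.0000 = tr M).

Hence λ_max = 7.6935 and λ_min = -6.2303.


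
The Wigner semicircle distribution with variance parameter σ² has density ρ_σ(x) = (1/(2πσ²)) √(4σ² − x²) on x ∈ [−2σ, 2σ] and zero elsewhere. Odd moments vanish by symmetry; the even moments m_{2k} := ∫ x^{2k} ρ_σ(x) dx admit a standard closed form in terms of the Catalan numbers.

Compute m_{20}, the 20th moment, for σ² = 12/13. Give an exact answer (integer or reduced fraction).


By the scaled semicircle moment identity, m_{2k} = σ^{2k} · C_k with k = 10.
C_10 = (1/(k+1)) · C(2k, k) = (1/11) · C(20, 10) = (1/11) · 184756 = 16796.
σ^{2k} = (σ²)^k = (12/13)^10 = 61917364224/137858491849.

Therefore m_{20} = σ^{20} · C_10 = (61917364224/137858491849) · 16796 = 79997234577408/10604499373.


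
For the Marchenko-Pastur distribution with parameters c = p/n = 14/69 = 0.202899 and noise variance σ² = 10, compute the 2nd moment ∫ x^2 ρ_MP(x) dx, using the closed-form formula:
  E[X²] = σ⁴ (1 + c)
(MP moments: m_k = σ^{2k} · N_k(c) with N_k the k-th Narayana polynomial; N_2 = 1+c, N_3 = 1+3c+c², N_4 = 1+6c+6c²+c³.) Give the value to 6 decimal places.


E[X²] = σ⁴ (1 + c) (second MP moment). With σ² = 10 (so σ⁴ = 100) and c = 14/69 = 0.202899: E[X²] = 100 · (1 + 0.202899) = 100 · 1.202899.

So E[X^2] = 120.289855.


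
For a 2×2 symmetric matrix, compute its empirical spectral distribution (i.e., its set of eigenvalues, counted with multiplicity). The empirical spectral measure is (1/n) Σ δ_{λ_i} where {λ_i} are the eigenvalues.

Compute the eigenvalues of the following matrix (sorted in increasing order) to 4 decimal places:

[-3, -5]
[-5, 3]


Since M is real symmetric, both eigenvalues are real; they are the roots of det(λI − M) = λ² − (tr M) λ + det M.
tr M = -3 + 3 = 0.
det M = (-3)·3 − (-5)² = -9 − 25 = -34.
Characteristic polynomial: λ² − 34 = 0.
Discriminant Δ = (tr M)² − 4·det M = 0 − (-136) = 136; √Δ = 11.661904.
λ = (tr M ± √Δ)/2 = (0 ± 11.661904)/2, giving (tr M − √Δ)/2 = -5.8310 and (tr M + √Δ)/2 = 5.8310.

Eigenvalues sorted in increasing order: [-5.8310, 5.8310].


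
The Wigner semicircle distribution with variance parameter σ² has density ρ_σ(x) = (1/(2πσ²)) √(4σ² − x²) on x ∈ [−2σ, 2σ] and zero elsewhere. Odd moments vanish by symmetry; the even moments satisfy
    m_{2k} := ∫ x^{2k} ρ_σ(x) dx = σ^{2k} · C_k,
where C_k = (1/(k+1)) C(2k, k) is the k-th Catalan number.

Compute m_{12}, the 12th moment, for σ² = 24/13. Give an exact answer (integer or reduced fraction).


By the scaled semicircle moment identity, m_{2k} = σ^{2k} · C_k with k = 6.
C_6 = (1/(k+1)) · C(2k, k) = (1/7) · C(12, 6) = (1/7) · 924 = 132.
σ^{2k} = (σ²)^k = (24/13)^6 = 191102976/4826809.

Therefore m_{12} = σ^{12} · C_6 = (191102976/4826809) · 132 = 25225592832/4826809.


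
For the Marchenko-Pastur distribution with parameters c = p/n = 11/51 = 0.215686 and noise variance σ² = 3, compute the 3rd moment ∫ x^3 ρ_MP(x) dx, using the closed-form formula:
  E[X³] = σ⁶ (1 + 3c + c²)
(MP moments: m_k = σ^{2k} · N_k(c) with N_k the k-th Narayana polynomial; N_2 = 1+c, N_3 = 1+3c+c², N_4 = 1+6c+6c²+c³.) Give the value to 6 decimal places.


E[X³] = σ⁶ (1 + 3c + c²) (third MP moment). With σ² = 3 (so σ⁶ = 27) and c = 11/51 = 0.215686: E[X³] = 27 · (1 + 3·0.215686 + (0.215686)²) = 27 · 1.693579.

So E[X^3] = 45.726644.


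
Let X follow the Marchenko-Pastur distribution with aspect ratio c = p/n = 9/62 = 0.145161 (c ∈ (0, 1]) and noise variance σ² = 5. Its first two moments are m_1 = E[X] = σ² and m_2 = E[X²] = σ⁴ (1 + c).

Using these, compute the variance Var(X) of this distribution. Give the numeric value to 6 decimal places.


m_1 = E[X] = σ² = 5, so m_1² = 25.
m_2 = E[X²] = σ⁴ (1 + c) = 25 · (1 + 0.145161) = 25 · 1.145161 = 28.629032.
(Note m_2 − m_1² simplifies to c · σ⁴ = 0.145161 · 25.)

Var(X) = m_2 − m_1² = 28.629032 − 25 = 3.629032.


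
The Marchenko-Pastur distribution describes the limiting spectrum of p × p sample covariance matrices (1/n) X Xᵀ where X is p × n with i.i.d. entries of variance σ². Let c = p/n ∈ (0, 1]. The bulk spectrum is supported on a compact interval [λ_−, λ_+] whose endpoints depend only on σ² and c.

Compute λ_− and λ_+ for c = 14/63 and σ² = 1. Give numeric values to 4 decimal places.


c = 14/63 = 0.222222; √c = 0.471405.
λ_− = σ² (1 − √c)² = 1 · (1 − 0.471405)² = 1 · (0.528595)² = 0.279413.
λ_+ = σ² (1 + √c)² = 1 · (1 + 0.471405)² = 1 · (1.471405)² = 2.165031.

Rounded to 4 decimal places: λ_− ≈ 0.2794, λ_+ ≈ 2.1650.


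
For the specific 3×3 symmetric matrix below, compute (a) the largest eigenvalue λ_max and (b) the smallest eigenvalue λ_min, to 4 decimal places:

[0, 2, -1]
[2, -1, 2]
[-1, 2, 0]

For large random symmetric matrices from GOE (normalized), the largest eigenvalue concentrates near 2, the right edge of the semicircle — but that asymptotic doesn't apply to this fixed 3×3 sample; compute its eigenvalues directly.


Since M is real symmetric, all three eigenvalues are real; they are the roots of det(λI − M) = λ³ − (tr M) λ² + s λ − det M, where s is the sum of the principal 2×2 minors.
tr M = 0 + (-1) + 0 = -1.
s = (0·(-1) − 2²) + (0·0 − (-1)²) + ((-1)·0 − 2²) = -4 + (-1) + (-4) = -9.
det M (expand along row 1) = 0·(-4) − 2·2 + (-1)·3 = -7.
Characteristic polynomial: λ³ + λ² − 9λ + 7 = 0.
Substitute λ = y + (tr M)/3 = y − 0.333333 to remove the quadratic term: y³ + p·y + q = 0 with p = s − (tr M)²/3 = -9.333333 and q = −2(tr M)³/27 + (tr M)·s/3 − det M = 10.074074.
Three real roots ⇒ use the trigonometric (Viète) form: r = 2√(−p/3) = 3.527668, φ = arccos(3q/(p·r)) = arccos(-0.917914) = 2.733586 rad.
y_k = r·cos(φ/3 − 2πk/3) for k = 0, 1, 2 gives y = 2.161760, 1.333333, -3.495094.
λ_k = y_k − 0.333333 gives λ = 1.8284, 1.0000, -3.8284 (check: the sum is -1.0000 = tr M).

Hence λ_max = 1.8284 and λ_min = -3.8284.


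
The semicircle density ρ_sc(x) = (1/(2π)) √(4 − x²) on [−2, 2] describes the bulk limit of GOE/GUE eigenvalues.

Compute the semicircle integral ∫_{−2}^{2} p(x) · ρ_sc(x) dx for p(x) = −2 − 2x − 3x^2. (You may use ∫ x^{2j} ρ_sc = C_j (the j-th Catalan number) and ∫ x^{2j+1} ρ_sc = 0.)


Write p(x) = Σ a_i x^i, split into monomials and integrate each against ρ_sc separately.
Using ∫ x^{2j} ρ_sc = C_j = (1/(j+1)) C(2j, j) (Catalan numbers) and ∫ x^{2j+1} ρ_sc = 0 (odd monomials vanish by symmetry):
  i = 0 (even): a_0 · C_{0} = -2 · 1 = -2
  i = 1 (odd): ∫ x^1 ρ_sc = 0 (vanishes)
  i = 2 (even): a_2 · C_{1} = -3 · 1 = -3

Summing the contributions: ∫_{−2}^{2} p(x) ρ_sc(x) dx = (-2) + (-3) = -5.


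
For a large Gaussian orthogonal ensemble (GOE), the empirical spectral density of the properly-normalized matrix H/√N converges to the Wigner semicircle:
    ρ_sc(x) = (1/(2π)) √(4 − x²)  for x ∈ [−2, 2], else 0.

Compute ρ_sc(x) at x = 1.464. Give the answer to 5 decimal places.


ρ_sc(x) = (1/(2π)) √(4 − x²). With x = 1.464:
  4 − x² = 4 − (1.464)² = 4 − 2.143296 = 1.856704.
  √(4 − x²) = 1.362609.
  1/(2π) = 0.159155.
  ρ_sc(1.464) = 0.159155 · 1.362609 = 0.216866.

Rounded to 5 decimal places: ρ_sc(1.464) ≈ 0.21687.


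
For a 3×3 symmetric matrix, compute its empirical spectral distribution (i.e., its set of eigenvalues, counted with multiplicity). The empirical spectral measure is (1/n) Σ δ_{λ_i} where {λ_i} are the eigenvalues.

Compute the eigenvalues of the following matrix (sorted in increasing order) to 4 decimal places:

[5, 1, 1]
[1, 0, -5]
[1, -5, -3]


Since M is real symmetric, all three eigenvalues are real; they are the roots of det(λI − M) = λ³ − (tr M) λ² + s λ − det M, where s is the sum of the principal 2×2 minors.
tr M = 5 + 0 + (-3) = 2.
s = (5·0 − 1²) + (5·(-3) − 1²) + (0·(-3) − (-5)²) = -1 + (-16) + (-25) = -42.
det M (expand along row 1) = 5·(-25) − 1·2 + 1·(-5) = -132.
Characteristic polynomial: λ³ − 2λ² − 42λ + 132 = 0.
Substitute λ = y + (tr M)/3 = y + 0.666667 to remove the quadratic term: y³ + p·y + q = 0 with p = s − (tr M)²/3 = -43.333333 and q = −2(tr M)³/27 + (tr M)·s/3 − det M = 103.407407.
Three real roots ⇒ use the trigonometric (Viète) form: r = 2√(−p/3) = 7.601170, φ = arccos(3q/(p·r)) = arccos(-0.941825) = 2.798817 rad.
y_k = r·cos(φ/3 − 2πk/3) for k = 0, 1, 2 gives y = 4.526310, 3.025297, -7.551607.
λ_k = y_k + 0.666667 gives λ = 5.1930, 3.6920, -6.8849 (check: the sum is 2.0000 = tr M).

Eigenvalues sorted in increasing order: [-6.8849, 3.6920, 5.1930].


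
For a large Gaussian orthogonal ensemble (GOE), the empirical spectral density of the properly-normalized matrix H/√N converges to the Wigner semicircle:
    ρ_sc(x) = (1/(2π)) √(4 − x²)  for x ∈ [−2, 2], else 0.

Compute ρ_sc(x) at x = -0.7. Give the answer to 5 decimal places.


ρ_sc(x) = (1/(2π)) √(4 − x²). With x = -0.7:
  4 − x² = 4 − (-0.7)² = 4 − 0.490000 = 3.510000.
  √(4 − x²) = 1.873499.
  1/(2π) = 0.159155.
  ρ_sc(-0.7) = 0.159155 · 1.873499 = 0.298177.

Rounded to 5 decimal places: ρ_sc(-0.7) ≈ 0.29818.


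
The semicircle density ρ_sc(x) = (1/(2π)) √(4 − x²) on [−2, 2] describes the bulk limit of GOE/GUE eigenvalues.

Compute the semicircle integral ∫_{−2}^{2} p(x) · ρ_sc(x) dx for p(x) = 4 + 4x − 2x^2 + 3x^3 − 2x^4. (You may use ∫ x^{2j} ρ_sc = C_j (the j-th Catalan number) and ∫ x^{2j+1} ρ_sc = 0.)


Write p(x) = Σ a_i x^i, split into monomials and integrate each against ρ_sc separately.
Using ∫ x^{2j} ρ_sc = C_j = (1/(j+1)) C(2j, j) (Catalan numbers) and ∫ x^{2j+1} ρ_sc = 0 (odd monomials vanish by symmetry):
  i = 0 (even): a_0 · C_{0} = 4 · 1 = 4
  i = 1 (odd): ∫ x^1 ρ_sc = 0 (vanishes)
  i = 2 (even): a_2 · C_{1} = -2 · 1 = -2
  i = 3 (odd): ∫ x^3 ρ_sc = 0 (vanishes)
  i = 4 (even): a_4 · C_{2} = -2 · 2 = -4

Summing the contributions: ∫_{−2}^{2} p(x) ρ_sc(x) dx = 4 + (-2) + (-4) = -2.


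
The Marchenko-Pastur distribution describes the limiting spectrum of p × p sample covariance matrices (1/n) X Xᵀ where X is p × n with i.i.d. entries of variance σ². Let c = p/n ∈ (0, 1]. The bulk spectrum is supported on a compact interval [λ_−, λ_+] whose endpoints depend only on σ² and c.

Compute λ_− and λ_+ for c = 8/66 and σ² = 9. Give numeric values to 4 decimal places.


c = 8/66 = 0.121212; √c = 0.348155.
λ_− = σ² (1 − √c)² = 9 · (1 − 0.348155)² = 9 · (0.651845)² = 3.824113.
λ_+ = σ² (1 + √c)² = 9 · (1 + 0.348155)² = 9 · (1.348155)² = 16.357705.

Rounded to 4 decimal places: λ_− ≈ 3.8241, λ_+ ≈ 16.3577.


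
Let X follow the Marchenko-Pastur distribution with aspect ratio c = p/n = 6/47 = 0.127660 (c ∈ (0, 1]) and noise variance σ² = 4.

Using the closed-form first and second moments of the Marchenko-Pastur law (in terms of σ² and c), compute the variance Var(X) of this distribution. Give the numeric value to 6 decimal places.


Recall the MP moments m_1 = E[X] = σ² and m_2 = E[X²] = σ⁴ (1 + c).
m_1 = E[X] = σ² = 4, so m_1² = 16.
m_2 = E[X²] = σ⁴ (1 + c) = 16 · (1 + 0.127660) = 16 · 1.127660 = 18.042553.
(Note m_2 − m_1² simplifies to c · σ⁴ = 0.127660 · 16.)

Var(X) = m_2 − m_1² = 18.042553 − 16 = 2.042553.


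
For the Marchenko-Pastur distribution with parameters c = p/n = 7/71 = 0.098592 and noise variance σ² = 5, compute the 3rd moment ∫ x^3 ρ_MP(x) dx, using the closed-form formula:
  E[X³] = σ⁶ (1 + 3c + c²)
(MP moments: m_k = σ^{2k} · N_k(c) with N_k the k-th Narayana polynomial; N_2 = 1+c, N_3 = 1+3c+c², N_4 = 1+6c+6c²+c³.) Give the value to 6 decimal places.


E[X³] = σ⁶ (1 + 3c + c²) (third MP moment). With σ² = 5 (so σ⁶ = 125) and c = 7/71 = 0.098592: E[X³] = 125 · (1 + 3·0.098592 + (0.098592)²) = 125 · 1.305495.

So E[X^3] = 163.186868.


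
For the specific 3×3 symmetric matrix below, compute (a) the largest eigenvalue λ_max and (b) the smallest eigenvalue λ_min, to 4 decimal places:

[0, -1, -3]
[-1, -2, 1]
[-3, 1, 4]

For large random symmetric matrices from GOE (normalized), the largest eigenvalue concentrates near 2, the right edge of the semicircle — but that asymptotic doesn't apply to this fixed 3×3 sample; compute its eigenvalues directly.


Since M is real symmetric, all three eigenvalues are real; they are the roots of det(λI − M) = λ³ − (tr M) λ² + s λ − det M, where s is the sum of the principal 2×2 minors.
tr M = 0 + (-2) + 4 = 2.
s = (0·(-2) − (-1)²) + (0·4 − (-3)²) + ((-2)·4 − 1²) = -1 + (-9) + (-9) = -19.
det M (expand along row 1) = 0·(-9) − (-1)·(-1) + (-3)·(-7) = 20.
Characteristic polynomial: λ³ − 2λ² − 19λ − 20 = 0.
Substitute λ = y + (tr M)/3 = y + 0.666667 to remove the quadratic term: y³ + p·y + q = 0 with p = s − (tr M)²/3 = -20.333333 and q = −2(tr M)³/27 + (tr M)·s/3 − det M = -33.259259.
Three real roots ⇒ use the trigonometric (Viète) form: r = 2√(−p/3) = 5.206833, φ = arccos(3q/(p·r)) = arccos(0.942435) = 0.340956 rad.
y_k = r·cos(φ/3 − 2πk/3) for k = 0, 1, 2 gives y = 5.173242, -2.075238, -3.098004.
λ_k = y_k + 0.666667 gives λ = 5.8399, -1.4086, -2.4313 (check: the sum is 2.0000 = tr M).

Hence λ_max = 5.8399 and λ_min = -2.4313.


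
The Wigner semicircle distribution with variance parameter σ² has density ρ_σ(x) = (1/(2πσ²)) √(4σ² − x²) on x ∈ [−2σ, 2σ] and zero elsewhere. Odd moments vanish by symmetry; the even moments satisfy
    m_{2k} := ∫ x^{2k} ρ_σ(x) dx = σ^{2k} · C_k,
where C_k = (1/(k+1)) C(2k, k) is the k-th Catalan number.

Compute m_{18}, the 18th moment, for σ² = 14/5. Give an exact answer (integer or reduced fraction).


By the scaled semicircle moment identity, m_{2k} = σ^{2k} · C_k with k = 9.
C_9 = (1/(k+1)) · C(2k, k) = (1/10) · C(18, 9) = (1/10) · 48620 = 4862.
σ^{2k} = (σ²)^k = (14/5)^9 = 20661046784/1953125.

Therefore m_{18} = σ^{18} · C_9 = (20661046784/1953125) · 4862 = 100454009463808/1953125.


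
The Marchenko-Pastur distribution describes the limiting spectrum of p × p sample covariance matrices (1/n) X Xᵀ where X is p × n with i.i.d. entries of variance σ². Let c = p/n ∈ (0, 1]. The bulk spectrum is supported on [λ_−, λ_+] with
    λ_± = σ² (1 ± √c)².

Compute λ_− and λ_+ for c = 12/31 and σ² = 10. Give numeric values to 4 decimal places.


c = 12/31 = 0.387097; √c = 0.622171.
λ_− = σ² (1 − √c)² = 10 · (1 − 0.622171)² = 10 · (0.377829)² = 1.427547.
λ_+ = σ² (1 + √c)² = 10 · (1 + 0.622171)² = 10 · (1.622171)² = 26.314388.

Rounded to 4 decimal places: λ_− ≈ 1.4275, λ_+ ≈ 26.3144.


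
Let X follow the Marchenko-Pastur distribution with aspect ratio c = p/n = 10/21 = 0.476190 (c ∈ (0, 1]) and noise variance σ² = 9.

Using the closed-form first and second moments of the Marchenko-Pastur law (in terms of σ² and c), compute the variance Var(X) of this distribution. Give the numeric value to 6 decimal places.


Recall the MP moments m_1 = E[X] = σ² and m_2 = E[X²] = σ⁴ (1 + c).
m_1 = E[X] = σ² = 9, so m_1² = 81.
m_2 = E[X²] = σ⁴ (1 + c) = 81 · (1 + 0.476190) = 81 · 1.476190 = 119.571429.
(Note m_2 − m_1² simplifies to c · σ⁴ = 0.476190 · 81.)

Var(X) = m_2 − m_1² = 119.571429 − 81 = 38.571429.


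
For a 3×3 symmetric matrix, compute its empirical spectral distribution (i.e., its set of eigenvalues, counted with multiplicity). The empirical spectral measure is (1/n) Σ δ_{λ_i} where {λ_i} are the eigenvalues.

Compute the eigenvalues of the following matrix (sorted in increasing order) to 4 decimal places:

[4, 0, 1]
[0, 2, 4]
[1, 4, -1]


Since M is real symmetric, all three eigenvalues are real; they are the roots of det(λI − M) = λ³ − (tr M) λ² + s λ − det M, where s is the sum of the principal 2×2 minors.
tr M = 4 + 2 + (-1) = 5.
s = (4·2 − 0²) + (4·(-1) − 1²) + (2·(-1) − 4²) = 8 + (-5) + (-18) = -15.
det M (expand along row 1) = 4·(-18) − 0·(-4) + 1·(-2) = -74.
Characteristic polynomial: λ³ − 5λ² − 15λ + 74 = 0.
Substitute λ = y + (tr M)/3 = y + 1.666667 to remove the quadratic term: y³ + p·y + q = 0 with p = s − (tr M)²/3 = -23.333333 and q = −2(tr M)³/27 + (tr M)·s/3 − det M = 39.740741.
Three real roots ⇒ use the trigonometric (Viète) form: r = 2√(−p/3) = 5.577734, φ = arccos(3q/(p·r)) = arccos(-0.916057) = 2.728933 rad.
y_k = r·cos(φ/3 − 2πk/3) for k = 0, 1, 2 gives y = 3.424876, 2.100172, -5.525049.
λ_k = y_k + 1.666667 gives λ = 5.0915, 3.7668, -3.8584 (check: the sum is 5.0000 = tr M).

Eigenvalues sorted in increasing order: [-3.8584, 3.7668, 5.0915].


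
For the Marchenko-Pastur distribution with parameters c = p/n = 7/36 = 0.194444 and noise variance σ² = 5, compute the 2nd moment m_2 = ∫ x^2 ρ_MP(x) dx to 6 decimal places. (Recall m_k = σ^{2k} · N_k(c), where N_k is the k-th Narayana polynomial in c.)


E[X²] = σ⁴ (1 + c) (second MP moment). With σ² = 5 (so σ⁴ = 25) and c = 7/36 = 0.194444: E[X²] = 25 · (1 + 0.194444) = 25 · 1.194444.

So E[X^2] = 29.861111.


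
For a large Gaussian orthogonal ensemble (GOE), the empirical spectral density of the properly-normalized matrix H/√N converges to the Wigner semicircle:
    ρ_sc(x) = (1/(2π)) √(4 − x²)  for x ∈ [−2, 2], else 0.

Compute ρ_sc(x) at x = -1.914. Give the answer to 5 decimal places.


ρ_sc(x) = (1/(2π)) √(4 − x²). With x = -1.914:
  4 − x² = 4 − (-1.914)² = 4 − 3.663396 = 0.336604.
  √(4 − x²) = 0.580176.
  1/(2π) = 0.159155.
  ρ_sc(-1.914) = 0.159155 · 0.580176 = 0.092338.

Rounded to 5 decimal places: ρ_sc(-1.914) ≈ 0.09234.


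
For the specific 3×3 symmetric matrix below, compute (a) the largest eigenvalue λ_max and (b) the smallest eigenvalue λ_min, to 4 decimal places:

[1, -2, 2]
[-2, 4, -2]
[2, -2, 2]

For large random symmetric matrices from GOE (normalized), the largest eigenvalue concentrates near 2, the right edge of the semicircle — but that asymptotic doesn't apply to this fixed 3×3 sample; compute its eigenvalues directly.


Since M is real symmetric, all three eigenvalues are real; they are the roots of det(λI − M) = λ³ − (tr M) λ² + s λ − det M, where s is the sum of the principal 2×2 minors.
tr M = 1 + 4 + 2 = 7.
s = (1·4 − (-2)²) + (1·2 − 2²) + (4·2 − (-2)²) = 0 + (-2) + 4 = 2.
det M (expand along row 1) = 1·4 − (-2)·0 + 2·(-4) = -4.
Characteristic polynomial: λ³ − 7λ² + 2λ + 4 = 0.
Substitute λ = y + (tr M)/3 = y + 2.333333 to remove the quadratic term: y³ + p·y + q = 0 with p = s − (tr M)²/3 = -14.333333 and q = −2(tr M)³/27 + (tr M)·s/3 − det M = -16.740741.
Three real roots ⇒ use the trigonometric (Viète) form: r = 2√(−p/3) = 4.371626, φ = arccos(3q/(p·r)) = arccos(0.801504) = 0.640990 rad.
y_k = r·cos(φ/3 − 2πk/3) for k = 0, 1, 2 gives y = 4.272218, -1.333333, -2.938885.
λ_k = y_k + 2.333333 gives λ = 6.6056, 1.0000, -0.6056 (check: the sum is 7.0000 = tr M).

Hence λ_max = 6.6056 and λ_min = -0.6056.
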